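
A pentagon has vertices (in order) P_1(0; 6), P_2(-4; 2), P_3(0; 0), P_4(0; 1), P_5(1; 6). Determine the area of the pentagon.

14.5

Σ = (24) + (0) + (0) + (-1) + (6) = 29
Area = |Σ|/2 = 14.5.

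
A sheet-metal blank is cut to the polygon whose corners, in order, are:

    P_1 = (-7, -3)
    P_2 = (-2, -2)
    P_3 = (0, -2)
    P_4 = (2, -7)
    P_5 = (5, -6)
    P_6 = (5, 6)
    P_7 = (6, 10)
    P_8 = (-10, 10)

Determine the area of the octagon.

Apply the shoelace (surveyor's) formula: 2A = Σ (x_i·y_{i+1} − x_{i+1}·y_i), indices taken mod 8.
P_1→P_2: (-7)(-2) − (-2)(-3) = 8
P_2→P_3: (-2)(-2) − (0)(-2) = 4
P_3→P_4: (0)(-7) − (2)(-2) = 4
P_4→P_5: (2)(-6) − (5)(-7) = 23
P_5→P_6: (5)(6) − (5)(-6) = 60
P_6→P_7: (5)(10) − (6)(6) = 14
P_7→P_8: (6)(10) − (-10)(10) = 160
P_8→P_1: (-10)(-3) − (-7)(10) = 100
Σ = 373
Area = |Σ|/2 = 186.5.

186.5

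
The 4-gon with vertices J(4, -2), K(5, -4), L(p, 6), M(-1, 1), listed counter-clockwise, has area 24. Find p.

Write out the shoelace sum; only the two edges meeting at L involve p:
2·Area = [(5·6 − p·(-4)) + (p·1 − (-1)·6)] + -8
       = 5·p + 28 = 48
⇒ p = 4.

4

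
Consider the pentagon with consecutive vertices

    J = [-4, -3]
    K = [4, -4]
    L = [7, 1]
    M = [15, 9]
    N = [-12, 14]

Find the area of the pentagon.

Apply the shoelace formula: 2A = Σ (x_i·y_{i+1} − x_{i+1}·y_i), indices taken mod 5.
Cross-terms: 28, 32, 48, 318, 92  ⇒  Σ = 518
Area = |Σ|/2 = 259.

259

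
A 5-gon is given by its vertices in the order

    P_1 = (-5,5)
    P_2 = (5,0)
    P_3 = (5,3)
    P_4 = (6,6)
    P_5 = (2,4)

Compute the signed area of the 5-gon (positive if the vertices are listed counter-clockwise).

Σ = (-25) + (15) + (12) + (12) + (30) = 44
Signed area = Σ/2 = 22 (positive ⇒ counter-clockwise traversal).

22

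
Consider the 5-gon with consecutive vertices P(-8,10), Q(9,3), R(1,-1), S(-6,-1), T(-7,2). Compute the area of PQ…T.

Apply the shoelace (surveyor's) formula: 2A = Σ (x_i·y_{i+1} − x_{i+1}·y_i), indices taken mod 5.
Cross-terms: -114, -12, -7, -19, -54  ⇒  Σ = -206
Area = |Σ|/2 = 103.

103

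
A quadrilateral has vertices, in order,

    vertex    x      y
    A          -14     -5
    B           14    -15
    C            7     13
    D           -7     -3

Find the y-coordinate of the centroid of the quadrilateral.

Apply the shoelace (surveyor's) formula. First the cross-terms c_i = x_i·y_{i+1} − x_{i+1}·y_i:
  280, 287, 70, -7  ⇒  2A = 630, A = 315.
Then Σ (y_i + y_{i+1})·c_i = -5418, so ȳ = -5418 / (6·315) = -43/15.

-43/15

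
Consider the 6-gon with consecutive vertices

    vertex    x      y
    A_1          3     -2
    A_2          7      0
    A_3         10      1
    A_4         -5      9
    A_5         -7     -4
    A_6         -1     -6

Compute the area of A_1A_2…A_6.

128.5

Apply the surveyor's formula: 2A = Σ (x_i·y_{i+1} − x_{i+1}·y_i), indices taken mod 6.
Σ = (14) + (7) + (95) + (83) + (38) + (20) = 257
Area = |Σ|/2 = 128.5.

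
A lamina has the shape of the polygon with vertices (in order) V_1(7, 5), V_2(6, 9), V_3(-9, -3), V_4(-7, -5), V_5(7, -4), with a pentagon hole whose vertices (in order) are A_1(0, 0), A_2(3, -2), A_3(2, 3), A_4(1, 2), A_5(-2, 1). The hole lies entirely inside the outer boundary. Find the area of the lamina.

113.5

Outer boundary:
Σ = (33) + (63) + (24) + (63) + (63) = 246
Area = |Σ|/2 = 123.
Hole:
Apply Gauss's area formula: 2A = Σ (x_i·y_{i+1} − x_{i+1}·y_i), indices taken mod 5.
A_1→A_2: (0)(-2) − (3)(0) = 0
A_2→A_3: (3)(3) − (2)(-2) = 13
A_3→A_4: (2)(2) − (1)(3) = 1
A_4→A_5: (1)(1) − (-2)(2) = 5
A_5→A_1: (-2)(0) − (0)(1) = 0
Σ = 19
Area = |Σ|/2 = 9.5.
Net area = 123 − 9.5 = 113.5.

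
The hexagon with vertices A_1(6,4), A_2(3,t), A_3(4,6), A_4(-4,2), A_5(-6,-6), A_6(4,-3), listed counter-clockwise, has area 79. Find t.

4

The doubled signed area Σ (x_i y_{i+1} − x_{i+1} y_i) is linear in t.
With t=0 it equals 150; the coefficient of t is 2 (from the two edges through A_2).
So 2·t + 150 = 2·79 = 158 ⇒ t = 4.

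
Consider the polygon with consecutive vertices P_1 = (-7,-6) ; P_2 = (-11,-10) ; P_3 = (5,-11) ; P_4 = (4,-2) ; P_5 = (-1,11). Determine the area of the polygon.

Apply Gauss's area formula: 2A = Σ (x_i·y_{i+1} − x_{i+1}·y_i), indices taken mod 5.
Σ = (4) + (171) + (34) + (42) + (83) = 334
Area = |Σ|/2 = 167.

167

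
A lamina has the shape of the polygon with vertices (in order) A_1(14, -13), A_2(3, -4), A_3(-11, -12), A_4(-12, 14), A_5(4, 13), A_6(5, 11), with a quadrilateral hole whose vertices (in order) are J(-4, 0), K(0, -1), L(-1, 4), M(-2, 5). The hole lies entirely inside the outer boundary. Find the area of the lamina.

Outer boundary:
Cross-terms: -17, -80, -298, -212, -21, -219  ⇒  Σ = -847
Area = |Σ|/2 = 423.5.
Hole:
J→K: (-4)(-1) − (0)(0) = 4
K→L: (0)(4) − (-1)(-1) = -1
L→M: (-1)(5) − (-2)(4) = 3
M→J: (-2)(0) − (-4)(5) = 20
Σ = 26
Area = |Σ|/2 = 13.
Net area = 423.5 − 13 = 410.5.

410.5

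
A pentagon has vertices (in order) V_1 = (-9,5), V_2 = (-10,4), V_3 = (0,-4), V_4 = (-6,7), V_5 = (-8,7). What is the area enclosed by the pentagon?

Σ = (14) + (40) + (-24) + (14) + (23) = 67
Area = |Σ|/2 = 33.5.

33.5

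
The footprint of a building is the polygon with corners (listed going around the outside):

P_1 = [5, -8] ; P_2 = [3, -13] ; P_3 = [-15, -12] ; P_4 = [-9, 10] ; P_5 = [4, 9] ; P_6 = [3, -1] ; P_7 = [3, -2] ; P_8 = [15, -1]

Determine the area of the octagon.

386.5

Cross-terms: -41, -231, -258, -121, -31, -3, 27, -115  ⇒  Σ = -773
Area = |Σ|/2 = 386.5.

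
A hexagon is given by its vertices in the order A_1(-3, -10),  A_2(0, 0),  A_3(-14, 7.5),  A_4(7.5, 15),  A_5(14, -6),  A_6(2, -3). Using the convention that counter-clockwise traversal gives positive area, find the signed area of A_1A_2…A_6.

Σ = (0) + (0) + (-266.25) + (-255) + (-30) + (-29) = -580.25
Signed area = Σ/2 = -290.125 (negative ⇒ clockwise traversal).

-290.125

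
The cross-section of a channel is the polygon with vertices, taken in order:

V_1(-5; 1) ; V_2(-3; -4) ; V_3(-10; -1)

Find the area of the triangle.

Apply Gauss's area formula: 2A = Σ (x_i·y_{i+1} − x_{i+1}·y_i), indices taken mod 3.
Σ = (23) + (-37) + (-15) = -29
Area = |Σ|/2 = 14.5.

14.5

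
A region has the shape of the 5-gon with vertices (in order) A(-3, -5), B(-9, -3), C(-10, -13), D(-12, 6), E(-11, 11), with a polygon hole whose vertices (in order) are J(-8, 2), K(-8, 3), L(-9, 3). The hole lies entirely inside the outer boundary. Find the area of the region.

Outer boundary:
Σ = (-36) + (87) + (-216) + (-66) + (88) = -143
Area = |Σ|/2 = 71.5.
Hole:
Σ = (-8) + (3) + (6) = 1
Area = |Σ|/2 = 0.5.
Net area = 71.5 − 0.5 = 71.

71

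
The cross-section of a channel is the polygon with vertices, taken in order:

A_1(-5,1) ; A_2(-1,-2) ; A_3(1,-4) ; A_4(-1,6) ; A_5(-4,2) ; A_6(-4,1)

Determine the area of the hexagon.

Apply the shoelace formula: 2A = Σ (x_i·y_{i+1} − x_{i+1}·y_i), indices taken mod 6.
Cross-terms: 11, 6, 2, 22, 4, 1  ⇒  Σ = 46
Area = |Σ|/2 = 23.

23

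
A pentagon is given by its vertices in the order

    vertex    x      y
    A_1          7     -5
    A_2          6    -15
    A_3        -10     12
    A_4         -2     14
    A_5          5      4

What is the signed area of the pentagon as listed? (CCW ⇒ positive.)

Apply the shoelace (surveyor's) formula: 2A = Σ (x_i·y_{i+1} − x_{i+1}·y_i), indices taken mod 5.
Σ = (-75) + (-78) + (-116) + (-78) + (-53) = -400
Signed area = Σ/2 = -200 (negative ⇒ clockwise traversal).

-200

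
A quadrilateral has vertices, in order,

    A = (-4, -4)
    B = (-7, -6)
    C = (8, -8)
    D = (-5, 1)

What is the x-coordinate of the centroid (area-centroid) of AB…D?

Apply Gauss's area formula. First the cross-terms c_i = x_i·y_{i+1} − x_{i+1}·y_i:
  -4, 104, -32, 24  ⇒  2A = 92, A = 46.
Then Σ (x_i + x_{i+1})·c_i = -164, so x̄ = -164 / (6·46) = -41/69.

-41/69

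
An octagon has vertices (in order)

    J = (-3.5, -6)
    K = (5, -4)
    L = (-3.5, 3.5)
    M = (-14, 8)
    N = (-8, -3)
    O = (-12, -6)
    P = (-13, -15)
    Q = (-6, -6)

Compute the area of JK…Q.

Apply the shoelace (surveyor's) formula: 2A = Σ (x_i·y_{i+1} − x_{i+1}·y_i), indices taken mod 8.
J→K: (-3.5)(-4) − (5)(-6) = 44
K→L: (5)(3.5) − (-3.5)(-4) = 3.5
L→M: (-3.5)(8) − (-14)(3.5) = 21
M→N: (-14)(-3) − (-8)(8) = 106
N→O: (-8)(-6) − (-12)(-3) = 12
O→P: (-12)(-15) − (-13)(-6) = 102
P→Q: (-13)(-6) − (-6)(-15) = -12
Q→J: (-6)(-6) − (-3.5)(-6) = 15
Σ = 291.5
Area = |Σ|/2 = 145.75.

145.75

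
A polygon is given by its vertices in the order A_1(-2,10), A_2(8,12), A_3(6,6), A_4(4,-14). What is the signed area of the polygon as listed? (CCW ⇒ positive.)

Σ = (-104) + (-24) + (-108) + (12) = -224
Signed area = Σ/2 = -112 (negative ⇒ clockwise traversal).

-112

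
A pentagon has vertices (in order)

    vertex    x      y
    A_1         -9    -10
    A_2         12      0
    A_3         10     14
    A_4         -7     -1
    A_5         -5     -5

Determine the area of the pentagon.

Apply the shoelace (surveyor's) formula: 2A = Σ (x_i·y_{i+1} − x_{i+1}·y_i), indices taken mod 5.
Σ = (120) + (168) + (88) + (30) + (5) = 411
Area = |Σ|/2 = 205.5.

205.5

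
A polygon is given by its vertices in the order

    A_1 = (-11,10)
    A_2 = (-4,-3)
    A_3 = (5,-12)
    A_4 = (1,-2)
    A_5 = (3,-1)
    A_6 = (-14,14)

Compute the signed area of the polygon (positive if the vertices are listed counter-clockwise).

92.5

Apply the shoelace (surveyor's) formula: 2A = Σ (x_i·y_{i+1} − x_{i+1}·y_i), indices taken mod 6.
Σ = (73) + (63) + (2) + (5) + (28) + (14) = 185
Signed area = Σ/2 = 92.5 (positive ⇒ counter-clockwise traversal).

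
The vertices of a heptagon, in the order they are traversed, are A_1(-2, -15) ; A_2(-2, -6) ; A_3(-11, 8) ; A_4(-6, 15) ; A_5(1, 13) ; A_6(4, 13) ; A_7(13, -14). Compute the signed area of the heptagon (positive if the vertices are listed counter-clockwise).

Apply the shoelace formula: 2A = Σ (x_i·y_{i+1} − x_{i+1}·y_i), indices taken mod 7.
Cross-terms: -18, -82, -117, -93, -39, -225, -223  ⇒  Σ = -797
Signed area = Σ/2 = -398.5 (negative ⇒ clockwise traversal).

-398.5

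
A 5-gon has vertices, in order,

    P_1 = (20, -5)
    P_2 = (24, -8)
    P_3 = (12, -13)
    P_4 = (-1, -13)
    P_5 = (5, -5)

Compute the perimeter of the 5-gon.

56

|P_1P_2| = √((4)² + (-3)²) = √25 = 5
|P_2P_3| = √((-12)² + (-5)²) = √169 = 13
|P_3P_4| = √((-13)² + (0)²) = √169 = 13
|P_4P_5| = √((6)² + (8)²) = √100 = 10
|P_5P_1| = √((15)² + (0)²) = √225 = 15
Perimeter = 5 + 13 + 13 + 10 + 15 = 56.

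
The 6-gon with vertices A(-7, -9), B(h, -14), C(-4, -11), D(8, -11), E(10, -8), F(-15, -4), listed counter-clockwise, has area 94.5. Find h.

-11

The doubled signed area Σ (x_i y_{i+1} − x_{i+1} y_i) is linear in h.
With h=0 it equals 167; the coefficient of h is -2 (from the two edges through B).
So -2·h + 167 = 2·94.5 = 189 ⇒ h = -11.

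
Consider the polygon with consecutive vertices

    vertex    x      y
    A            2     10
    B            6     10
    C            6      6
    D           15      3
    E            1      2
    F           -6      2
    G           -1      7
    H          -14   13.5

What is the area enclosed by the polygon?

Apply the surveyor's formula: 2A = Σ (x_i·y_{i+1} − x_{i+1}·y_i), indices taken mod 8.
A→B: (2)(10) − (6)(10) = -40
B→C: (6)(6) − (6)(10) = -24
C→D: (6)(3) − (15)(6) = -72
D→E: (15)(2) − (1)(3) = 27
E→F: (1)(2) − (-6)(2) = 14
F→G: (-6)(7) − (-1)(2) = -40
G→H: (-1)(13.5) − (-14)(7) = 84.5
H→A: (-14)(10) − (2)(13.5) = -167
Σ = -217.5
Area = |Σ|/2 = 108.75.

108.75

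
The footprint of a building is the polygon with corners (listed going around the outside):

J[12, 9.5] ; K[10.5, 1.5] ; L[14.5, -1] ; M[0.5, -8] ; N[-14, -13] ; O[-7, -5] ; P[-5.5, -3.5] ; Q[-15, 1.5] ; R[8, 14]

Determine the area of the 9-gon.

373.375

Cross-terms: -81.75, -32.25, -115.5, -118.5, -21, -3, -60.75, -222, -92  ⇒  Σ = -746.75
Area = |Σ|/2 = 373.375.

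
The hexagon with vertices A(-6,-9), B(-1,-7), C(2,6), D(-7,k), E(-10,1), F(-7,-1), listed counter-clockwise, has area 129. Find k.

9

Write out the shoelace sum; only the two edges meeting at D involve k:
2·Area = [(2·k − (-7)·6) + ((-7)·1 − (-10)·k)] + 115
       = 12·k + 150 = 258
⇒ k = 9.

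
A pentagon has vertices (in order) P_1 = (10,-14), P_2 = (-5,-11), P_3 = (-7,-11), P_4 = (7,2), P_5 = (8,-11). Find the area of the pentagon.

117

Apply the shoelace (surveyor's) formula: 2A = Σ (x_i·y_{i+1} − x_{i+1}·y_i), indices taken mod 5.
Cross-terms: -180, -22, 63, -93, -2  ⇒  Σ = -234
Area = |Σ|/2 = 117.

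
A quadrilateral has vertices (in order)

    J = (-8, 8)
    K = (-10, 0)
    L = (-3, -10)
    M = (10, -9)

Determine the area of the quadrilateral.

157.5

Apply Gauss's area formula: 2A = Σ (x_i·y_{i+1} − x_{i+1}·y_i), indices taken mod 4.
J→K: (-8)(0) − (-10)(8) = 80
K→L: (-10)(-10) − (-3)(0) = 100
L→M: (-3)(-9) − (10)(-10) = 127
M→J: (10)(8) − (-8)(-9) = 8
Σ = 315
Area = |Σ|/2 = 157.5.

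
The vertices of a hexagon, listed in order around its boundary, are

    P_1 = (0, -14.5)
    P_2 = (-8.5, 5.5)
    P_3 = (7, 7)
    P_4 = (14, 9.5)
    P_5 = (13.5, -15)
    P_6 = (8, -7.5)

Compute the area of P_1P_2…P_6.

344.125

Apply the shoelace (surveyor's) formula: 2A = Σ (x_i·y_{i+1} − x_{i+1}·y_i), indices taken mod 6.
Σ = (-123.25) + (-98) + (-31.5) + (-338.25) + (18.75) + (-116) = -688.25
Area = |Σ|/2 = 344.125.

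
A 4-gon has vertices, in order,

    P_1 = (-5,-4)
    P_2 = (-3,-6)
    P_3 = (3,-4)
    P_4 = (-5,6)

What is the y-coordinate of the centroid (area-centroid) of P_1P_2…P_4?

Apply the surveyor's formula. First the cross-terms c_i = x_i·y_{i+1} − x_{i+1}·y_i:
  18, 30, -2, 50  ⇒  2A = 96, A = 48.
Then Σ (y_i + y_{i+1})·c_i = -384, so ȳ = -384 / (6·48) = -4/3.

-4/3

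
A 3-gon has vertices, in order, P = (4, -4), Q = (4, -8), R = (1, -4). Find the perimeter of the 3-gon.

|PQ| = √((0)² + (-4)²) = √16 = 4
|QR| = √((-3)² + (4)²) = √25 = 5
|RP| = √((3)² + (0)²) = √9 = 3
Perimeter = 4 + 5 + 3 = 12.

12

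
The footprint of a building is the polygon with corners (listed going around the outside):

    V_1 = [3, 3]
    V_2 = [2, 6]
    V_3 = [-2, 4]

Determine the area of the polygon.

Apply the shoelace (surveyor's) formula: 2A = Σ (x_i·y_{i+1} − x_{i+1}·y_i), indices taken mod 3.
Σ = (12) + (20) + (-18) = 14
Area = |Σ|/2 = 7.

7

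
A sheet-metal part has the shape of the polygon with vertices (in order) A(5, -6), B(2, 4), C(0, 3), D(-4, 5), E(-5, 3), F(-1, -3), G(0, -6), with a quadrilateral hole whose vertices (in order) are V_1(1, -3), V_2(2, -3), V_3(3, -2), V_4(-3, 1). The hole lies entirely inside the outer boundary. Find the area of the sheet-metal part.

52

Outer boundary:
Apply the surveyor's formula: 2A = Σ (x_i·y_{i+1} − x_{i+1}·y_i), indices taken mod 7.
Cross-terms: 32, 6, 12, 13, 18, 6, 30  ⇒  Σ = 117
Area = |Σ|/2 = 58.5.
Hole:
V_1→V_2: (1)(-3) − (2)(-3) = 3
V_2→V_3: (2)(-2) − (3)(-3) = 5
V_3→V_4: (3)(1) − (-3)(-2) = -3
V_4→V_1: (-3)(-3) − (1)(1) = 8
Σ = 13
Area = |Σ|/2 = 6.5.
Net area = 58.5 − 6.5 = 52.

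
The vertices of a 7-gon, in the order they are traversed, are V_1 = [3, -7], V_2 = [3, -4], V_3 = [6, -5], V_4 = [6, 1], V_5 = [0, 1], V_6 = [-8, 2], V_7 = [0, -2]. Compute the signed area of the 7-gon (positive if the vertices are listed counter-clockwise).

45

Σ = (9) + (9) + (36) + (6) + (8) + (16) + (6) = 90
Signed area = Σ/2 = 45 (positive ⇒ counter-clockwise traversal).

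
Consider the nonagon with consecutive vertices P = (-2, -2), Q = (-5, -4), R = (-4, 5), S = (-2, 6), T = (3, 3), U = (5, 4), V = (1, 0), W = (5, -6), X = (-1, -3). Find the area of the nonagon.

Apply Gauss's area formula: 2A = Σ (x_i·y_{i+1} − x_{i+1}·y_i), indices taken mod 9.
Σ = (-2) + (-41) + (-14) + (-24) + (-3) + (-4) + (-6) + (-21) + (-4) = -119
Area = |Σ|/2 = 59.5.

59.5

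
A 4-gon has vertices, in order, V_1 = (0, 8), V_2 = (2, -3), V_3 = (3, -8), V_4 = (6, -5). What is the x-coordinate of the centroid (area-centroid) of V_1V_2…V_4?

Apply Gauss's area formula. First the cross-terms c_i = x_i·y_{i+1} − x_{i+1}·y_i:
  -16, -7, 33, 48  ⇒  2A = 58, A = 29.
Then Σ (x_i + x_{i+1})·c_i = 518, so x̄ = 518 / (6·29) = 259/87.

259/87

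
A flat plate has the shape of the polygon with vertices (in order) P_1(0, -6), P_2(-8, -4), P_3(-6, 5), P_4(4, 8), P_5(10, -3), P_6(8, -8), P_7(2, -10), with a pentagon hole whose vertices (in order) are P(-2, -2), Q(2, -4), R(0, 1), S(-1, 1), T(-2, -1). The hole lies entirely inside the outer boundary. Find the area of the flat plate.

192

Outer boundary:
Cross-terms: -48, -64, -68, -92, -56, -64, -12  ⇒  Σ = -404
Area = |Σ|/2 = 202.
Hole:
Apply the shoelace (surveyor's) formula: 2A = Σ (x_i·y_{i+1} − x_{i+1}·y_i), indices taken mod 5.
Σ = (12) + (2) + (1) + (3) + (2) = 20
Area = |Σ|/2 = 10.
Net area = 202 − 10 = 192.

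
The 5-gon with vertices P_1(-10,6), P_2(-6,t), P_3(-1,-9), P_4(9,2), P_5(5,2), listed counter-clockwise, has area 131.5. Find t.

-4

Write out the shoelace sum; only the two edges meeting at P_2 involve t:
2·Area = [((-10)·t − (-6)·6) + ((-6)·(-9) − (-1)·t)] + 137
       = -9·t + 227 = 263
⇒ t = -4.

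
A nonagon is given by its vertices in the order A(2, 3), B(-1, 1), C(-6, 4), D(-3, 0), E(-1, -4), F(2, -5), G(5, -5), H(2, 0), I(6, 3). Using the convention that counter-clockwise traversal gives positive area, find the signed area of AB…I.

43.5

Apply the shoelace (surveyor's) formula: 2A = Σ (x_i·y_{i+1} − x_{i+1}·y_i), indices taken mod 9.
Σ = (5) + (2) + (12) + (12) + (13) + (15) + (10) + (6) + (12) = 87
Signed area = Σ/2 = 43.5 (positive ⇒ counter-clockwise traversal).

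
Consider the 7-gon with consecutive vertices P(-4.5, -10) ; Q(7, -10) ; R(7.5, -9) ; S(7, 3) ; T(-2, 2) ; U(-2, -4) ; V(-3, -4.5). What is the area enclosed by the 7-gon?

Σ = (115) + (12) + (85.5) + (20) + (12) + (-3) + (9.75) = 251.25
Area = |Σ|/2 = 125.625.

125.625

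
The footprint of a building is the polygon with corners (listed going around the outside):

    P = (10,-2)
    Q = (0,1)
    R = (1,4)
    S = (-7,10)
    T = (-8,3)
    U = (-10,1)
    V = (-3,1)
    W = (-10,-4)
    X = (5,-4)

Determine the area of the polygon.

Apply the shoelace formula: 2A = Σ (x_i·y_{i+1} − x_{i+1}·y_i), indices taken mod 9.
P→Q: (10)(1) − (0)(-2) = 10
Q→R: (0)(4) − (1)(1) = -1
R→S: (1)(10) − (-7)(4) = 38
S→T: (-7)(3) − (-8)(10) = 59
T→U: (-8)(1) − (-10)(3) = 22
U→V: (-10)(1) − (-3)(1) = -7
V→W: (-3)(-4) − (-10)(1) = 22
W→X: (-10)(-4) − (5)(-4) = 60
X→P: (5)(-2) − (10)(-4) = 30
Σ = 233
Area = |Σ|/2 = 116.5.

116.5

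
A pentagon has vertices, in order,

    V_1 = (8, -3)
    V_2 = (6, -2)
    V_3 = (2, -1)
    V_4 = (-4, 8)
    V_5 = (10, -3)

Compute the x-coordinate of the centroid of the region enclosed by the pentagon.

Apply the shoelace (surveyor's) formula. First the cross-terms c_i = x_i·y_{i+1} − x_{i+1}·y_i:
  2, -2, 12, -68, -6  ⇒  2A = -62, A = -31.
Then Σ (x_i + x_{i+1})·c_i = -528, so x̄ = -528 / (6·(-31)) = 88/31.

88/31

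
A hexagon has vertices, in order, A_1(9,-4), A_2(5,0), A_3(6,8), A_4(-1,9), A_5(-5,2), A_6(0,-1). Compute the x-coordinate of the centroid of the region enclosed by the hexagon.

276/179

Apply the surveyor's formula. First the cross-terms c_i = x_i·y_{i+1} − x_{i+1}·y_i:
  20, 40, 62, 43, 5, 9  ⇒  2A = 179, A = 89.5.
Then Σ (x_i + x_{i+1})·c_i = 828, so x̄ = 828 / (6·89.5) = 276/179.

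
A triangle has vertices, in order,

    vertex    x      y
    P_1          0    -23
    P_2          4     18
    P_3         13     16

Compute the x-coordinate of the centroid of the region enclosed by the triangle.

17/3

Apply Gauss's area formula. First the cross-terms c_i = x_i·y_{i+1} − x_{i+1}·y_i:
  92, -170, -299  ⇒  2A = -377, A = -188.5.
Then Σ (x_i + x_{i+1})·c_i = -6409, so x̄ = -6409 / (6·(-188.5)) = 17/3.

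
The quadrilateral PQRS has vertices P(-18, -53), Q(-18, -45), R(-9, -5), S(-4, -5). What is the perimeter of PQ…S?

|PQ| = √((0)² + (8)²) = √64 = 8
|QR| = √((9)² + (40)²) = √1681 = 41
|RS| = √((5)² + (0)²) = √25 = 5
|SP| = √((-14)² + (-48)²) = √2500 = 50
Perimeter = 8 + 41 + 5 + 50 = 104.

104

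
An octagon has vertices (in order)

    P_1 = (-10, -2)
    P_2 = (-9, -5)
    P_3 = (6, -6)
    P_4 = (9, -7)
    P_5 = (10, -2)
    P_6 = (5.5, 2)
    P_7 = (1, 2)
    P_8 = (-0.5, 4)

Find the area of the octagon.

Apply Gauss's area formula: 2A = Σ (x_i·y_{i+1} − x_{i+1}·y_i), indices taken mod 8.
Cross-terms: 32, 84, 12, 52, 31, 9, 5, 41  ⇒  Σ = 266
Area = |Σ|/2 = 133.

133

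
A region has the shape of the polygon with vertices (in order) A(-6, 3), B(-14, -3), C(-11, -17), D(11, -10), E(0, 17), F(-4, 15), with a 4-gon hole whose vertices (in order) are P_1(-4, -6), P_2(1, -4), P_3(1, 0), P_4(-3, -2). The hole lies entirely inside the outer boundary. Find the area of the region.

430.5

Outer boundary:
Apply the shoelace (surveyor's) formula: 2A = Σ (x_i·y_{i+1} − x_{i+1}·y_i), indices taken mod 6.
A→B: (-6)(-3) − (-14)(3) = 60
B→C: (-14)(-17) − (-11)(-3) = 205
C→D: (-11)(-10) − (11)(-17) = 297
D→E: (11)(17) − (0)(-10) = 187
E→F: (0)(15) − (-4)(17) = 68
F→A: (-4)(3) − (-6)(15) = 78
Σ = 895
Area = |Σ|/2 = 447.5.
Hole:
Apply Gauss's area formula: 2A = Σ (x_i·y_{i+1} − x_{i+1}·y_i), indices taken mod 4.
Σ = (22) + (4) + (-2) + (10) = 34
Area = |Σ|/2 = 17.
Net area = 447.5 − 17 = 430.5.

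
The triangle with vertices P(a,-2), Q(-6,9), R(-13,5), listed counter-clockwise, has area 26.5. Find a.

-12

The doubled signed area Σ (x_i y_{i+1} − x_{i+1} y_i) is linear in a.
With a=0 it equals 101; the coefficient of a is 4 (from the two edges through P).
So 4·a + 101 = 2·26.5 = 53 ⇒ a = -12.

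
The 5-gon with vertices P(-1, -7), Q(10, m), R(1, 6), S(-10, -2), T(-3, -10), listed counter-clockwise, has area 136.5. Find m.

Write out the shoelace sum; only the two edges meeting at Q involve m:
2·Area = [((-1)·m − 10·(-7)) + (10·6 − 1·m)] + 163
       = -2·m + 293 = 273
⇒ m = 10.

10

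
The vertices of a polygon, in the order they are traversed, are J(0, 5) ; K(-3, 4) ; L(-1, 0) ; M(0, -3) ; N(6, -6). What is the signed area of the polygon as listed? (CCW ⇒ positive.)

35

J→K: (0)(4) − (-3)(5) = 15
K→L: (-3)(0) − (-1)(4) = 4
L→M: (-1)(-3) − (0)(0) = 3
M→N: (0)(-6) − (6)(-3) = 18
N→J: (6)(5) − (0)(-6) = 30
Σ = 70
Signed area = Σ/2 = 35 (positive ⇒ counter-clockwise traversal).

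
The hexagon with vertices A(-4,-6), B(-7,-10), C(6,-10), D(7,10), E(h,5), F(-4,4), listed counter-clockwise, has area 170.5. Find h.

The doubled signed area Σ (x_i y_{i+1} − x_{i+1} y_i) is linear in h.
With h=0 it equals 353; the coefficient of h is -6 (from the two edges through E).
So -6·h + 353 = 2·170.5 = 341 ⇒ h = 2.

2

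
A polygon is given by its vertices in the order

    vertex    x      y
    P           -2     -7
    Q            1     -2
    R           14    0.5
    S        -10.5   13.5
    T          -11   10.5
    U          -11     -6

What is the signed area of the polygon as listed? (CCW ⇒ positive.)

259.25

Cross-terms: 11, 28.5, 194.25, 38.25, 181.5, 65  ⇒  Σ = 518.5
Signed area = Σ/2 = 259.25 (positive ⇒ counter-clockwise traversal).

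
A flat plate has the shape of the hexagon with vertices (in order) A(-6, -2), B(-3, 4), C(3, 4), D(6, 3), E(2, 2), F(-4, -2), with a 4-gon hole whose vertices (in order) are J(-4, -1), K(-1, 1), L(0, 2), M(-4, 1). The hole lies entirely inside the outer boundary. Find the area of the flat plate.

27

Outer boundary:
Σ = (-30) + (-24) + (-15) + (6) + (4) + (-4) = -63
Area = |Σ|/2 = 31.5.
Hole:
Apply the shoelace formula: 2A = Σ (x_i·y_{i+1} − x_{i+1}·y_i), indices taken mod 4.
Σ = (-5) + (-2) + (8) + (8) = 9
Area = |Σ|/2 = 4.5.
Net area = 31.5 − 4.5 = 27.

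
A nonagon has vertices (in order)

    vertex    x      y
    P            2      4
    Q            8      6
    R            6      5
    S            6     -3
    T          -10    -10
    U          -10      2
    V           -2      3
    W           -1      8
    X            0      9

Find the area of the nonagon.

Apply the shoelace (surveyor's) formula: 2A = Σ (x_i·y_{i+1} − x_{i+1}·y_i), indices taken mod 9.
Σ = (-20) + (4) + (-48) + (-90) + (-120) + (-26) + (-13) + (-9) + (-18) = -340
Area = |Σ|/2 = 170.

170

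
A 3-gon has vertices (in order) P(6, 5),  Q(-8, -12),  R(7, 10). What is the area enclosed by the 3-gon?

26.5

Apply the shoelace formula: 2A = Σ (x_i·y_{i+1} − x_{i+1}·y_i), indices taken mod 3.
Σ = (-32) + (4) + (-25) = -53
Area = |Σ|/2 = 26.5.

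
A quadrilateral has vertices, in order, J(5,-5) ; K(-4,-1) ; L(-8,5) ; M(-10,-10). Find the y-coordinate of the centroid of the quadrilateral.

Apply the shoelace formula. First the cross-terms c_i = x_i·y_{i+1} − x_{i+1}·y_i:
  -25, -28, 130, 100  ⇒  2A = 177, A = 88.5.
Then Σ (y_i + y_{i+1})·c_i = -2112, so ȳ = -2112 / (6·88.5) = -704/177.

-704/177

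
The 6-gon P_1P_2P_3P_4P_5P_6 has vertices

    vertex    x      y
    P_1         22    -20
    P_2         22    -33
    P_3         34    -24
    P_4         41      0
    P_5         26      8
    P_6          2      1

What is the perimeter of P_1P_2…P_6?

124

|P_1P_2| = √((0)² + (-13)²) = √169 = 13
|P_2P_3| = √((12)² + (9)²) = √225 = 15
|P_3P_4| = √((7)² + (24)²) = √625 = 25
|P_4P_5| = √((-15)² + (8)²) = √289 = 17
|P_5P_6| = √((-24)² + (-7)²) = √625 = 25
|P_6P_1| = √((20)² + (-21)²) = √841 = 29
Perimeter = 13 + 15 + 25 + 17 + 25 + 29 = 124.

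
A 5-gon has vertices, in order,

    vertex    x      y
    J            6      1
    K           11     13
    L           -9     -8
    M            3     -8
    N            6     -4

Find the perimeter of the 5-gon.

|JK| = √((5)² + (12)²) = √169 = 13
|KL| = √((-20)² + (-21)²) = √841 = 29
|LM| = √((12)² + (0)²) = √144 = 12
|MN| = √((3)² + (4)²) = √25 = 5
|NJ| = √((0)² + (5)²) = √25 = 5
Perimeter = 13 + 29 + 12 + 5 + 5 = 64.

64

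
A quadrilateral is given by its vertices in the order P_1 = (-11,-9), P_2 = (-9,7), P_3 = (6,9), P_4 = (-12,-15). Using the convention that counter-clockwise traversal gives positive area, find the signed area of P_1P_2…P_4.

P_1→P_2: (-11)(7) − (-9)(-9) = -158
P_2→P_3: (-9)(9) − (6)(7) = -123
P_3→P_4: (6)(-15) − (-12)(9) = 18
P_4→P_1: (-12)(-9) − (-11)(-15) = -57
Σ = -320
Signed area = Σ/2 = -160 (negative ⇒ clockwise traversal).

-160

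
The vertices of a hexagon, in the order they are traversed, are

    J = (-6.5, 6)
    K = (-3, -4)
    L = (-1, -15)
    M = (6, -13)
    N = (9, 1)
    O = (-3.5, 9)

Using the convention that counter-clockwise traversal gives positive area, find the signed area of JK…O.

216.5

Apply the shoelace (surveyor's) formula: 2A = Σ (x_i·y_{i+1} − x_{i+1}·y_i), indices taken mod 6.
Cross-terms: 44, 41, 103, 123, 84.5, 37.5  ⇒  Σ = 433
Signed area = Σ/2 = 216.5 (positive ⇒ counter-clockwise traversal).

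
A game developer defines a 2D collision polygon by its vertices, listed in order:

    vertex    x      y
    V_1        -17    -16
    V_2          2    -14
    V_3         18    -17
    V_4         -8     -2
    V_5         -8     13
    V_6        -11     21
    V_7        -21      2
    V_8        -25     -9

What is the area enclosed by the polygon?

538

V_1→V_2: (-17)(-14) − (2)(-16) = 270
V_2→V_3: (2)(-17) − (18)(-14) = 218
V_3→V_4: (18)(-2) − (-8)(-17) = -172
V_4→V_5: (-8)(13) − (-8)(-2) = -120
V_5→V_6: (-8)(21) − (-11)(13) = -25
V_6→V_7: (-11)(2) − (-21)(21) = 419
V_7→V_8: (-21)(-9) − (-25)(2) = 239
V_8→V_1: (-25)(-16) − (-17)(-9) = 247
Σ = 1076
Area = |Σ|/2 = 538.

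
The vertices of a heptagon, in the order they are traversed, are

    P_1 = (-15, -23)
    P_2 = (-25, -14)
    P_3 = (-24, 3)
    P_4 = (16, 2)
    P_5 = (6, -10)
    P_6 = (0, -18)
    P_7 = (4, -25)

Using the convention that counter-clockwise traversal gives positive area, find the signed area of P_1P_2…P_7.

Apply the surveyor's formula: 2A = Σ (x_i·y_{i+1} − x_{i+1}·y_i), indices taken mod 7.
Cross-terms: -365, -411, -96, -172, -108, 72, -467  ⇒  Σ = -1547
Signed area = Σ/2 = -773.5 (negative ⇒ clockwise traversal).

-773.5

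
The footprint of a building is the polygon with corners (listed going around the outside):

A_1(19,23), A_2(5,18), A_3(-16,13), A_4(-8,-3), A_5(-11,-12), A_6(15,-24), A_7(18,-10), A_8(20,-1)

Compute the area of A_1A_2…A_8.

1091

A_1→A_2: (19)(18) − (5)(23) = 227
A_2→A_3: (5)(13) − (-16)(18) = 353
A_3→A_4: (-16)(-3) − (-8)(13) = 152
A_4→A_5: (-8)(-12) − (-11)(-3) = 63
A_5→A_6: (-11)(-24) − (15)(-12) = 444
A_6→A_7: (15)(-10) − (18)(-24) = 282
A_7→A_8: (18)(-1) − (20)(-10) = 182
A_8→A_1: (20)(23) − (19)(-1) = 479
Σ = 2182
Area = |Σ|/2 = 1091.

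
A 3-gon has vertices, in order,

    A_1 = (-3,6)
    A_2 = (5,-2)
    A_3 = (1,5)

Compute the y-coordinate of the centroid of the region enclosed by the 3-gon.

3

Apply the shoelace (surveyor's) formula. First the cross-terms c_i = x_i·y_{i+1} − x_{i+1}·y_i:
  -24, 27, 21  ⇒  2A = 24, A = 12.
Then Σ (y_i + y_{i+1})·c_i = 216, so ȳ = 216 / (6·12) = 3.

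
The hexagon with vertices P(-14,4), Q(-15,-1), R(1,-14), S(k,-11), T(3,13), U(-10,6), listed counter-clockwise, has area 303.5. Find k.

Write out the shoelace sum; only the two edges meeting at S involve k:
2·Area = [(1·(-11) − k·(-14)) + (k·13 − 3·(-11))] + 477
       = 27·k + 499 = 607
⇒ k = 4.

4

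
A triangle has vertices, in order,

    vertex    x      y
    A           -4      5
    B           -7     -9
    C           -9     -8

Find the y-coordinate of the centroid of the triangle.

Apply the surveyor's formula. First the cross-terms c_i = x_i·y_{i+1} − x_{i+1}·y_i:
  71, -25, -77  ⇒  2A = -31, A = -15.5.
Then Σ (y_i + y_{i+1})·c_i = 372, so ȳ = 372 / (6·(-15.5)) = -4.

-4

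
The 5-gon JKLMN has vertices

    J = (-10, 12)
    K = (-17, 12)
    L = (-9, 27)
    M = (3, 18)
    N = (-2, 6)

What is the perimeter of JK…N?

62

|JK| = √((-7)² + (0)²) = √49 = 7
|KL| = √((8)² + (15)²) = √289 = 17
|LM| = √((12)² + (-9)²) = √225 = 15
|MN| = √((-5)² + (-12)²) = √169 = 13
|NJ| = √((-8)² + (6)²) = √100 = 10
Perimeter = 7 + 17 + 15 + 13 + 10 = 62.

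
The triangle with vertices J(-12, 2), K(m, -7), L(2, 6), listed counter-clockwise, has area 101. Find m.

7

The doubled signed area Σ (x_i y_{i+1} − x_{i+1} y_i) is linear in m.
With m=0 it equals 174; the coefficient of m is 4 (from the two edges through K).
So 4·m + 174 = 2·101 = 202 ⇒ m = 7.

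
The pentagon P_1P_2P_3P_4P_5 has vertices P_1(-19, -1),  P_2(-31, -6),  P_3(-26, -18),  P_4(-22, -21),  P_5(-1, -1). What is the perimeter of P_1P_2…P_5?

78

|P_1P_2| = √((-12)² + (-5)²) = √169 = 13
|P_2P_3| = √((5)² + (-12)²) = √169 = 13
|P_3P_4| = √((4)² + (-3)²) = √25 = 5
|P_4P_5| = √((21)² + (20)²) = √841 = 29
|P_5P_1| = √((-18)² + (0)²) = √324 = 18
Perimeter = 13 + 13 + 5 + 29 + 18 = 78.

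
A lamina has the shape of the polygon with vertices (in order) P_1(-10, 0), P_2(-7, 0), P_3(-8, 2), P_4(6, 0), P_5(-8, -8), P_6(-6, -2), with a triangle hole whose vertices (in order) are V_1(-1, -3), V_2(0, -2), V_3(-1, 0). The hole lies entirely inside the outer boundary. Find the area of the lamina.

Outer boundary:
Σ = (0) + (-14) + (-12) + (-48) + (-32) + (-20) = -126
Area = |Σ|/2 = 63.
Hole:
Apply Gauss's area formula: 2A = Σ (x_i·y_{i+1} − x_{i+1}·y_i), indices taken mod 3.
Cross-terms: 2, -2, 3  ⇒  Σ = 3
Area = |Σ|/2 = 1.5.
Net area = 63 − 1.5 = 61.5.

61.5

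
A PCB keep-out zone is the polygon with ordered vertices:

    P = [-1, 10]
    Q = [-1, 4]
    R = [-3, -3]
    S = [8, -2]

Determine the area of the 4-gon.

64.5

P→Q: (-1)(4) − (-1)(10) = 6
Q→R: (-1)(-3) − (-3)(4) = 15
R→S: (-3)(-2) − (8)(-3) = 30
S→P: (8)(10) − (-1)(-2) = 78
Σ = 129
Area = |Σ|/2 = 64.5.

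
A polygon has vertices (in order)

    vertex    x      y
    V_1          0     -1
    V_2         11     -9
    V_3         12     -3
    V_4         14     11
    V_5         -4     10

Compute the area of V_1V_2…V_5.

224

Cross-terms: 11, 75, 174, 184, 4  ⇒  Σ = 448
Area = |Σ|/2 = 224.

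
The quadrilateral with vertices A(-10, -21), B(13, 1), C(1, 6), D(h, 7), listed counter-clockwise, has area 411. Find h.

The doubled signed area Σ (x_i y_{i+1} − x_{i+1} y_i) is linear in h.
With h=0 it equals 417; the coefficient of h is -27 (from the two edges through D).
So -27·h + 417 = 2·411 = 822 ⇒ h = -15.

-15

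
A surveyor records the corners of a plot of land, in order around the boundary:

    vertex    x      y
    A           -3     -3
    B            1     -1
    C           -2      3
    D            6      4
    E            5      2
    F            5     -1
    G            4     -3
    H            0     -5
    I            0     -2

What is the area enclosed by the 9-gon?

Σ = (6) + (1) + (-26) + (-8) + (-15) + (-11) + (-20) + (0) + (-6) = -79
Area = |Σ|/2 = 39.5.

39.5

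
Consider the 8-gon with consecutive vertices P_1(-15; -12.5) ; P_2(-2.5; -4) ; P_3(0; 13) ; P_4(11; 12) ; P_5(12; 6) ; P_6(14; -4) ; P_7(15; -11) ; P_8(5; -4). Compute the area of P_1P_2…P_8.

289.125

P_1→P_2: (-15)(-4) − (-2.5)(-12.5) = 28.75
P_2→P_3: (-2.5)(13) − (0)(-4) = -32.5
P_3→P_4: (0)(12) − (11)(13) = -143
P_4→P_5: (11)(6) − (12)(12) = -78
P_5→P_6: (12)(-4) − (14)(6) = -132
P_6→P_7: (14)(-11) − (15)(-4) = -94
P_7→P_8: (15)(-4) − (5)(-11) = -5
P_8→P_1: (5)(-12.5) − (-15)(-4) = -122.5
Σ = -578.25
Area = |Σ|/2 = 289.125.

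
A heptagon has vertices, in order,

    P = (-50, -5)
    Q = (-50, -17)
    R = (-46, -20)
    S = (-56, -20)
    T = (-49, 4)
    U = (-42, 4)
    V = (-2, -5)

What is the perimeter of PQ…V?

148

|PQ| = √((0)² + (-12)²) = √144 = 12
|QR| = √((4)² + (-3)²) = √25 = 5
|RS| = √((-10)² + (0)²) = √100 = 10
|ST| = √((7)² + (24)²) = √625 = 25
|TU| = √((7)² + (0)²) = √49 = 7
|UV| = √((40)² + (-9)²) = √1681 = 41
|VP| = √((-48)² + (0)²) = √2304 = 48
Perimeter = 12 + 5 + 10 + 25 + 7 + 41 + 48 = 148.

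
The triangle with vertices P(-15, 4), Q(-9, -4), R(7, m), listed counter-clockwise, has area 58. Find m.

Write out the shoelace sum; only the two edges meeting at R involve m:
2·Area = [((-9)·m − 7·(-4)) + (7·4 − (-15)·m)] + 96
       = 6·m + 152 = 116
⇒ m = -6.

-6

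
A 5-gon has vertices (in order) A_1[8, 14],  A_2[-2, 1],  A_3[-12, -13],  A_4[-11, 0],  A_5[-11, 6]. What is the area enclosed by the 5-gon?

168.5

Σ = (36) + (38) + (-143) + (-66) + (-202) = -337
Area = |Σ|/2 = 168.5.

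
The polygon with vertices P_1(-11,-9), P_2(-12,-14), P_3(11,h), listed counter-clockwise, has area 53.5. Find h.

-6

The doubled signed area Σ (x_i y_{i+1} − x_{i+1} y_i) is linear in h.
With h=0 it equals 101; the coefficient of h is -1 (from the two edges through P_3).
So -1·h + 101 = 2·53.5 = 107 ⇒ h = -6.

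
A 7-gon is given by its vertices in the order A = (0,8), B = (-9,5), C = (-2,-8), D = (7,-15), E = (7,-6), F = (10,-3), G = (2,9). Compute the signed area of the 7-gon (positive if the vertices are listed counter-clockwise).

227

Apply the shoelace (surveyor's) formula: 2A = Σ (x_i·y_{i+1} − x_{i+1}·y_i), indices taken mod 7.
Cross-terms: 72, 82, 86, 63, 39, 96, 16  ⇒  Σ = 454
Signed area = Σ/2 = 227 (positive ⇒ counter-clockwise traversal).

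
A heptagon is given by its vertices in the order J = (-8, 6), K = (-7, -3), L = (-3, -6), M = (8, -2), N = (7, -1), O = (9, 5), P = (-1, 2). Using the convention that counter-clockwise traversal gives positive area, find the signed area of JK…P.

Apply the surveyor's formula: 2A = Σ (x_i·y_{i+1} − x_{i+1}·y_i), indices taken mod 7.
Σ = (66) + (33) + (54) + (6) + (44) + (23) + (10) = 236
Signed area = Σ/2 = 118 (positive ⇒ counter-clockwise traversal).

118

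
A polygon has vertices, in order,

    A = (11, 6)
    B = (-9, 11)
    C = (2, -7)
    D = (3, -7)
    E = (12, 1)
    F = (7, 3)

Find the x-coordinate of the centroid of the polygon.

Apply the shoelace (surveyor's) formula. First the cross-terms c_i = x_i·y_{i+1} − x_{i+1}·y_i:
  175, 41, 7, 87, 29, 9  ⇒  2A = 348, A = 174.
Then Σ (x_i + x_{i+1})·c_i = 2116, so x̄ = 2116 / (6·174) = 529/261.

529/261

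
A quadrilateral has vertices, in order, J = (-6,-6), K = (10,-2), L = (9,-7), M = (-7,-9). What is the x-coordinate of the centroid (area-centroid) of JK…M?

Apply the surveyor's formula. First the cross-terms c_i = x_i·y_{i+1} − x_{i+1}·y_i:
  72, -52, -130, -12  ⇒  2A = -122, A = -61.
Then Σ (x_i + x_{i+1})·c_i = -804, so x̄ = -804 / (6·(-61)) = 134/61.

134/61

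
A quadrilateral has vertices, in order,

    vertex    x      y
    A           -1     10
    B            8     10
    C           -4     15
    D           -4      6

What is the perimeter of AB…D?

36

|AB| = √((9)² + (0)²) = √81 = 9
|BC| = √((-12)² + (5)²) = √169 = 13
|CD| = √((0)² + (-9)²) = √81 = 9
|DA| = √((3)² + (4)²) = √25 = 5
Perimeter = 9 + 13 + 9 + 5 = 36.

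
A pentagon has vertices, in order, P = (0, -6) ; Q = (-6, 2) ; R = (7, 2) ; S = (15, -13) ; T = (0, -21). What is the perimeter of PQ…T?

|PQ| = √((-6)² + (8)²) = √100 = 10
|QR| = √((13)² + (0)²) = √169 = 13
|RS| = √((8)² + (-15)²) = √289 = 17
|ST| = √((-15)² + (-8)²) = √289 = 17
|TP| = √((0)² + (15)²) = √225 = 15
Perimeter = 10 + 13 + 17 + 17 + 15 = 72.

72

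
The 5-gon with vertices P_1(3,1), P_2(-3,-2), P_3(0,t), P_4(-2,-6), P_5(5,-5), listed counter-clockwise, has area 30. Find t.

The doubled signed area Σ (x_i y_{i+1} − x_{i+1} y_i) is linear in t.
With t=0 it equals 57; the coefficient of t is -1 (from the two edges through P_3).
So -1·t + 57 = 2·30 = 60 ⇒ t = -3.

-3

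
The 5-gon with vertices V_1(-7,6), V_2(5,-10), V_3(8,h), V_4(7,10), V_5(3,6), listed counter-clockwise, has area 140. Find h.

The doubled signed area Σ (x_i y_{i+1} − x_{i+1} y_i) is linear in h.
With h=0 it equals 272; the coefficient of h is -2 (from the two edges through V_3).
So -2·h + 272 = 2·140 = 280 ⇒ h = -4.

-4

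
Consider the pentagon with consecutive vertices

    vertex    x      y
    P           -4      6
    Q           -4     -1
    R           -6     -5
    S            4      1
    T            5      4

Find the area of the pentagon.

56.5

Apply Gauss's area formula: 2A = Σ (x_i·y_{i+1} − x_{i+1}·y_i), indices taken mod 5.
P→Q: (-4)(-1) − (-4)(6) = 28
Q→R: (-4)(-5) − (-6)(-1) = 14
R→S: (-6)(1) − (4)(-5) = 14
S→T: (4)(4) − (5)(1) = 11
T→P: (5)(6) − (-4)(4) = 46
Σ = 113
Area = |Σ|/2 = 56.5.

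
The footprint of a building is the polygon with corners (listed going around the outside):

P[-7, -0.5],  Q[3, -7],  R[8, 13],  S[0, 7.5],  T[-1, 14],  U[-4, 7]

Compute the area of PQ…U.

Σ = (50.5) + (95) + (60) + (7.5) + (49) + (51) = 313
Area = |Σ|/2 = 156.5.

156.5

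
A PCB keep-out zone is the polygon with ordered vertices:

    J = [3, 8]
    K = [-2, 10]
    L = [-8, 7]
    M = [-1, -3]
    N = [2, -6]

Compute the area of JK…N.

94.5

Cross-terms: 46, 66, 31, 12, 34  ⇒  Σ = 189
Area = |Σ|/2 = 94.5.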